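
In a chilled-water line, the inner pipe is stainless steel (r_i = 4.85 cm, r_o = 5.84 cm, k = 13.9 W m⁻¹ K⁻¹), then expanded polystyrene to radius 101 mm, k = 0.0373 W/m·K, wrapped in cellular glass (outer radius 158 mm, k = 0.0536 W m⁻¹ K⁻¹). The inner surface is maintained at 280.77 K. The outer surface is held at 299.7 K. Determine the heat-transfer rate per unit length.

Q' = 5.16 W/m

Treat each layer as a resistance in series:
  R'_stainless steel = ln(0.0584/0.0485)/(2πk) = 0.1858/(2π·13.9) = 0.002127 m·K/W
  R'_expanded polystyrene = ln(0.101/0.0584)/(2πk) = 0.5478/(2π·0.0373) = 2.337 m·K/W
  R'_cellular glass = ln(0.158/0.101)/(2πk) = 0.4475/(2π·0.0536) = 1.329 m·K/W
ΣR = 0.002127 + 2.337 + 1.329 = 3.668 m·K/W
Q' = ΔT/ΣR = (280.77 K − 299.7 K)/3.668 = -5.16 W/m
(Negative Q' ⇒ heat flows inward; heat gain = 5.16 W/m.)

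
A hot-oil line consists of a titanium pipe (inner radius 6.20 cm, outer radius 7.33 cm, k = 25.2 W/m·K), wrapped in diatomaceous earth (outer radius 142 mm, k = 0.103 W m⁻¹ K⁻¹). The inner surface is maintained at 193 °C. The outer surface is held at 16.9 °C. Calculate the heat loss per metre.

Q' = 172 W/m

Resistance network (inner→outer):
  R'_titanium = ln(0.0733/0.0620)/(2πk) = 0.1674/(2π·25.2) = 0.001057 m·K/W
  R'_diatomaceous earth = ln(0.142/0.0733)/(2πk) = 0.6613/(2π·0.103) = 1.022 m·K/W
ΣR = 0.001057 + 1.022 = 1.023 m·K/W
Q' = ΔT/ΣR = (193 °C − 16.9 °C)/1.023 = 172 W/m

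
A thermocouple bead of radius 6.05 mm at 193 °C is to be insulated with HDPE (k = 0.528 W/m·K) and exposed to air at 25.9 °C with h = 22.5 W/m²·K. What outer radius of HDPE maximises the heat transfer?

r_cr = 4.69 cm

For a sphere, r_cr = 2k_ins/h = 2·0.528/22.5 = 0.0469 m = 4.69 cm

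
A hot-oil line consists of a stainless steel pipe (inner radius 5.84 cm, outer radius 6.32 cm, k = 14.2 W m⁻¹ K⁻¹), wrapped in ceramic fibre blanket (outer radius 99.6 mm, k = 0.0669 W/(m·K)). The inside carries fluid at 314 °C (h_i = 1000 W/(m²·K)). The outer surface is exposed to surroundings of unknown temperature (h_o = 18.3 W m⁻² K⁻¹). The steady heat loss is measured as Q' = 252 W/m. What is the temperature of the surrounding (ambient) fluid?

T_out = 18.4 °C

Series resistances:
  R'_conv,in = 1/(2πr h) = 1/(2π·0.0584·1000) = 0.002725 m·K/W
  R'_stainless steel = ln(0.0632/0.0584)/(2πk) = 0.07899/(2π·14.2) = 8.853×10^-4 m·K/W
  R'_ceramic fibre blanket = ln(0.0996/0.0632)/(2πk) = 0.4549/(2π·0.0669) = 1.082 m·K/W
  R'_conv,out = 1/(2πr h) = 1/(2π·0.0996·18.3) = 0.08732 m·K/W
ΣR = 1.173 m·K/W
ΔT = Q'·ΣR = 252 × 1.173 = 295.6 K
Heat flows outward, so T_out = T_in − ΔT = 314 − 295.6 = 18.4 °C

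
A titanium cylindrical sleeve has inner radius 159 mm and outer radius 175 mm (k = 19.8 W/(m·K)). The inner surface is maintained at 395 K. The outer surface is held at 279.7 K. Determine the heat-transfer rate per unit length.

Q' = 150 kW/m

Q' = 2πk·ΔT/ln(r₂/r₁) = 2π × 19.8 × 115.3 / ln(0.175/0.159) = 1.50×10^5 W/m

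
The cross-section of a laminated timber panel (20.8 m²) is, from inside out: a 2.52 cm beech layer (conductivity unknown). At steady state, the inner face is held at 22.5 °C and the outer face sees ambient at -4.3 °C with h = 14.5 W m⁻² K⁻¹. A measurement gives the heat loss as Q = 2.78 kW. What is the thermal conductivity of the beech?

k = 0.192 W/m·K

ΣR = ΔT/Q = |22.5 − -4.3|/2780 = 0.009640 K/W
Known resistances:
  R_conv,out = 1/(hA) = 1/(14.5·20.8) = 0.003316 K/W
R_beech = ΣR − ΣR_known = 0.009640 − 0.003316 = 0.006324 K/W
L/(kA) = 0.006324 ⇒ k = 0.0252/(0.006324·20.8) = 0.192 W/m·K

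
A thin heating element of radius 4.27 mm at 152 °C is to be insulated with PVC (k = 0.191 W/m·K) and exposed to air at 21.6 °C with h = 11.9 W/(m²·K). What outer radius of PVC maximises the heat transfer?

r_cr = 1.61 cm

For a cylinder, r_cr = k_ins/h = 0.191/11.9 = 0.0161 m = 1.61 cm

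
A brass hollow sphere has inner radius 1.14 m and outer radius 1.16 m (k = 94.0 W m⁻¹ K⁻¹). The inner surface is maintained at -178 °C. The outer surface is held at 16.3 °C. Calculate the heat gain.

Q = 4πk·ΔT/(1/r₁ − 1/r₂) = 4π × 94.0 × 194.3 / (1/1.14 − 1/1.16) = 1.52×10^7 W

Q = 1.52×10^7 W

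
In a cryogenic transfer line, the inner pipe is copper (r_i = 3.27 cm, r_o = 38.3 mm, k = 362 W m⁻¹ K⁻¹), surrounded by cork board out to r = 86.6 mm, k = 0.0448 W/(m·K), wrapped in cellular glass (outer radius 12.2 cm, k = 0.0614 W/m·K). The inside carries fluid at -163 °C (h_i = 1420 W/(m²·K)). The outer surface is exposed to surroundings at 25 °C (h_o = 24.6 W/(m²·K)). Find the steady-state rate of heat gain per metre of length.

Q' = 48.9 W/m

Treat each layer as a resistance in series:
  R'_conv,in = 1/(2πr h) = 1/(2π·0.0327·1420) = 0.003428 m·K/W
  R'_copper = ln(0.0383/0.0327)/(2πk) = 0.1581/(2π·362) = 6.950×10^-5 m·K/W
  R'_cork board = ln(0.0866/0.0383)/(2πk) = 0.8158/(2π·0.0448) = 2.898 m·K/W
  R'_cellular glass = ln(0.122/0.0866)/(2πk) = 0.3427/(2π·0.0614) = 0.8884 m·K/W
  R'_conv,out = 1/(2πr h) = 1/(2π·0.122·24.6) = 0.05303 m·K/W
ΣR = 0.003428 + 6.950×10^-5 + 2.898 + 0.8884 + 0.05303 = 3.843 m·K/W
Q' = ΔT/ΣR = (-163 °C − 25 °C)/3.843 = -48.9 W/m
(Negative Q' ⇒ heat flows inward; heat gain = 48.9 W/m.)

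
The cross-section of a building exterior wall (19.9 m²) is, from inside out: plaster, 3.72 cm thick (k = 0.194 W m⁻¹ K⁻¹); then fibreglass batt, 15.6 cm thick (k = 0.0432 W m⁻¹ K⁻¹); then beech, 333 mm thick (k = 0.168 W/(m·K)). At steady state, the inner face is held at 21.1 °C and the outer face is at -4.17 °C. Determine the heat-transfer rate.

Series thermal resistances, inner to outer:
  R_plaster = L/(kA) = 0.0372/(0.194·19.9) = 0.009636 K/W
  R_fibreglass batt = L/(kA) = 0.156/(0.0432·19.9) = 0.1815 K/W
  R_beech = L/(kA) = 0.333/(0.168·19.9) = 0.09961 K/W
ΣR = 0.009636 + 0.1815 + 0.09961 = 0.2907 K/W
Q = ΔT/ΣR = (21.1 °C − -4.17 °C)/0.2907 = 86.9 W

Q = 86.9 W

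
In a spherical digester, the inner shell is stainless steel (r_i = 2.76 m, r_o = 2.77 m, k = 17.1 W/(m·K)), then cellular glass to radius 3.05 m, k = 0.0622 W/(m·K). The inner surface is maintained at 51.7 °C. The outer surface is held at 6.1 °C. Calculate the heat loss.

Q = 1080 W

Series thermal resistances, inner to outer:
  R_stainless steel = (1/2.76 − 1/2.77)/(4πk) = 0.001308/(4π·17.1) = 6.087×10^-6 K/W
  R_cellular glass = (1/2.77 − 1/3.05)/(4πk) = 0.03314/(4π·0.0622) = 0.04240 K/W
ΣR = 6.087×10^-6 + 0.04240 = 0.04241 K/W
Q = ΔT/ΣR = (51.7 °C − 6.1 °C)/0.04241 = 1080 W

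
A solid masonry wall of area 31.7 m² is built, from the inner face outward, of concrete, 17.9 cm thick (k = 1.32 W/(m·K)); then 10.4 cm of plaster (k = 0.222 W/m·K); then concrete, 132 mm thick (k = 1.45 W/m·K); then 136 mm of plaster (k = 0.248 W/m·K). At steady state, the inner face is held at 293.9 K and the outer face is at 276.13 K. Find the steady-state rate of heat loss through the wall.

Resistance network (inner→outer):
  R_concrete = L/(kA) = 0.179/(1.32·31.7) = 0.004278 K/W
  R_plaster = L/(kA) = 0.104/(0.222·31.7) = 0.01478 K/W
  R_concrete = L/(kA) = 0.132/(1.45·31.7) = 0.002872 K/W
  R_plaster = L/(kA) = 0.136/(0.248·31.7) = 0.01730 K/W
ΣR = 0.004278 + 0.01478 + 0.002872 + 0.01730 = 0.03923 K/W
Q = ΔT/ΣR = (293.9 K − 276.13 K)/0.03923 = 453 W

Q = 453 W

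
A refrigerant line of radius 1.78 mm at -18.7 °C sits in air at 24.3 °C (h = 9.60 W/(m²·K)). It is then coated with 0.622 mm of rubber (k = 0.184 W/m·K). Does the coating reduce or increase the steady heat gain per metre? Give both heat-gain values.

Critical radius for a cylinder: r_cr = k/h = 0.0192 m = 1.92 cm.
Outer radius after coating: r₂ = 0.00178 + 6.22×10^-4 = 0.002402 m.
Since r₁ < r_cr and r₂ ≤ r_cr, the coating moves toward the maximum at r_cr — heat gain rises.
Bare: R = 1/(2πr₁h) = 9.314 m·K/W; Q = 43/9.314 = 4.62 W/m.
Coated: R = R_cond + R_conv = 7.161 m·K/W; Q = 43/7.161 = 6.00 W/m.

increases: 4.62 → 6.00 W/m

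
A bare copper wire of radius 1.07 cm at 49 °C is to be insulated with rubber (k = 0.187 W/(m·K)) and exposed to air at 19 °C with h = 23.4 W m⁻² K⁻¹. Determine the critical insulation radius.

For a cylinder, r_cr = k_ins/h = 0.187/23.4 = 0.00799 m = 0.799 cm

r_cr = 0.799 cm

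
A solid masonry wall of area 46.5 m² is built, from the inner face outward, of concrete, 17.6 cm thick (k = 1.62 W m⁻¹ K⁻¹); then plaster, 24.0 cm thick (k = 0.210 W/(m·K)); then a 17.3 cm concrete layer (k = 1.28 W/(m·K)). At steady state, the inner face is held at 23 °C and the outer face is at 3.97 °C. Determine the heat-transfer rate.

Q = 638 W

Resistance network (inner→outer):
  R_concrete = L/(kA) = 0.176/(1.62·46.5) = 0.002336 K/W
  R_plaster = L/(kA) = 0.240/(0.210·46.5) = 0.02458 K/W
  R_concrete = L/(kA) = 0.173/(1.28·46.5) = 0.002907 K/W
ΣR = 0.002336 + 0.02458 + 0.002907 = 0.02982 K/W
Q = ΔT/ΣR = (23 °C − 3.97 °C)/0.02982 = 638 W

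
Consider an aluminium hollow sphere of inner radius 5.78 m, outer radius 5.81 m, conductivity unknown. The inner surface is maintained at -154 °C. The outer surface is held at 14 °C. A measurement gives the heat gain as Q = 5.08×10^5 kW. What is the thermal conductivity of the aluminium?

k = 215 W/m·K

ΣR = ΔT/Q = |-154 − 14|/5.08×10^8 = 3.307×10^-7 K/W
(1/r₁−1/r₂)/(4πk) = 3.307×10^-7 ⇒ k = 8.933×10^-4/(4π·3.307×10^-7) = 215 W/m·K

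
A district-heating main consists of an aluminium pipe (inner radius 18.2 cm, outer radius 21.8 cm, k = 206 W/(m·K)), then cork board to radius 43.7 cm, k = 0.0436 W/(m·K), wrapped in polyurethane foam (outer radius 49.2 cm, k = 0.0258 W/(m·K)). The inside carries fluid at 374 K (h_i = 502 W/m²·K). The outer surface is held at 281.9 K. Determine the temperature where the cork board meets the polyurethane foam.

Resistance network (inner→outer):
  R'_conv,in = 1/(2πr h) = 1/(2π·0.182·502) = 0.001742 m·K/W
  R'_aluminium = ln(0.218/0.182)/(2πk) = 0.1805/(2π·206) = 1.394×10^-4 m·K/W
  R'_cork board = ln(0.437/0.218)/(2πk) = 0.6954/(2π·0.0436) = 2.539 m·K/W
  R'_polyurethane foam = ln(0.492/0.437)/(2πk) = 0.1185/(2π·0.0258) = 0.7313 m·K/W
ΣR = 0.001742 + 1.394×10^-4 + 2.539 + 0.7313 = 3.272 m·K/W
Q' = ΔT/ΣR = (374 K − 281.9 K)/3.272 = 28.15 W/m
From the inner boundary to the cork board/polyurethane foam interface, ΣR_partial = 2.541 m·K/W.
T_interface = T_in − Q'·ΣR_partial = 374 K − (28.15)(2.541) = 302.5 K

T = 302.5 K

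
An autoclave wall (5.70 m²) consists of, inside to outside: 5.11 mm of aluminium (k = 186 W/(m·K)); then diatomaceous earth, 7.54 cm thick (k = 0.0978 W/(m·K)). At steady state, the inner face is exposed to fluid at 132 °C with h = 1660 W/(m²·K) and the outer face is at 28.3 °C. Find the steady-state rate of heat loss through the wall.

Resistance network (inner→outer):
  R_conv,in = 1/(hA) = 1/(1660·5.70) = 1.057×10^-4 K/W
  R_aluminium = L/(kA) = 0.00511/(186·5.70) = 4.820×10^-6 K/W
  R_diatomaceous earth = L/(kA) = 0.0754/(0.0978·5.70) = 0.1353 K/W
ΣR = 1.057×10^-4 + 4.820×10^-6 + 0.1353 = 0.1354 K/W
Q = ΔT/ΣR = (132 °C − 28.3 °C)/0.1354 = 766 W

Q = 766 W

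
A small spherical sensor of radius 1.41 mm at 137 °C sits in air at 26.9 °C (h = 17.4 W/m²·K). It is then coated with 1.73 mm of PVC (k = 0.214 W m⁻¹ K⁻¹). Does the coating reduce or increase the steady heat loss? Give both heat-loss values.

increases: 0.0479 → 0.181 W

Critical radius for a sphere: r_cr = 2k/h = 0.0246 m = 2.46 cm.
Outer radius after coating: r₂ = 0.00141 + 0.00173 = 0.00314 m.
Since r₁ < r_cr and r₂ ≤ r_cr, the coating moves toward the maximum at r_cr — heat loss rises.
Bare: R = 1/(4πr₁²h) = 2300 K/W; Q = 110.1/2300 = 0.0479 W.
Coated: R = R_cond + R_conv = 609.2 K/W; Q = 110.1/609.2 = 0.181 W.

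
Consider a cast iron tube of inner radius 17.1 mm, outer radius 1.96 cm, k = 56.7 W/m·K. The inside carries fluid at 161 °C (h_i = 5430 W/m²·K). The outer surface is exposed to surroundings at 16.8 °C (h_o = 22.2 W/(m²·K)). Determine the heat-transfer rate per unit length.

Resistance network (inner→outer):
  R'_conv,in = 1/(2πr h) = 1/(2π·0.0171·5430) = 0.001714 m·K/W
  R'_cast iron = ln(0.0196/0.0171)/(2πk) = 0.1365/(2π·56.7) = 3.830×10^-4 m·K/W
  R'_conv,out = 1/(2πr h) = 1/(2π·0.0196·22.2) = 0.3658 m·K/W
ΣR = 0.001714 + 3.830×10^-4 + 0.3658 = 0.3679 m·K/W
Q' = ΔT/ΣR = (161 °C − 16.8 °C)/0.3679 = 392 W/m

Q' = 392 W/m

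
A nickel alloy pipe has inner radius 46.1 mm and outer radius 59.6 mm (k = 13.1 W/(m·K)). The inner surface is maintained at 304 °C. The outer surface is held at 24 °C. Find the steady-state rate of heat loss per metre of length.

Q' = 2πk·ΔT/ln(r₂/r₁) = 2π × 13.1 × 280 / ln(0.0596/0.0461) = 89700 W/m

Q' = 89.7 kW/m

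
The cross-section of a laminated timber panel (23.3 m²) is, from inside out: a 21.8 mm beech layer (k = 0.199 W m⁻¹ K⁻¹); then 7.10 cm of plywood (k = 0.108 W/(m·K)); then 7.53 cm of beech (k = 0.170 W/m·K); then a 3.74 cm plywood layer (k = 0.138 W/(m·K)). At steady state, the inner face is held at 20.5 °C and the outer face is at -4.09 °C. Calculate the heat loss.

Treat each layer as a resistance in series:
  R_beech = L/(kA) = 0.0218/(0.199·23.3) = 0.004702 K/W
  R_plywood = L/(kA) = 0.0710/(0.108·23.3) = 0.02821 K/W
  R_beech = L/(kA) = 0.0753/(0.170·23.3) = 0.01901 K/W
  R_plywood = L/(kA) = 0.0374/(0.138·23.3) = 0.01163 K/W
ΣR = 0.004702 + 0.02821 + 0.01901 + 0.01163 = 0.06355 K/W
Q = ΔT/ΣR = (20.5 °C − -4.09 °C)/0.06355 = 387 W

Q = 387 W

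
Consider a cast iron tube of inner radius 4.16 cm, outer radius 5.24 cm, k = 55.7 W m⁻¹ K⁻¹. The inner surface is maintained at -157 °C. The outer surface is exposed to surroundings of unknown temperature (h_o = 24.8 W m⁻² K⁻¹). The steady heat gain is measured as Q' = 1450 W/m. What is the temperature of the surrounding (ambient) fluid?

T_out = 21.5 °C

Series resistances:
  R'_cast iron = ln(0.0524/0.0416)/(2πk) = 0.2308/(2π·55.7) = 6.595×10^-4 m·K/W
  R'_conv,out = 1/(2πr h) = 1/(2π·0.0524·24.8) = 0.1225 m·K/W
ΣR = 0.1231 m·K/W
ΔT = Q'·ΣR = 1450 × 0.1231 = 178.5 K
Heat flows inward, so T_out = T_in + ΔT = -157 + 178.5 = 21.5 °C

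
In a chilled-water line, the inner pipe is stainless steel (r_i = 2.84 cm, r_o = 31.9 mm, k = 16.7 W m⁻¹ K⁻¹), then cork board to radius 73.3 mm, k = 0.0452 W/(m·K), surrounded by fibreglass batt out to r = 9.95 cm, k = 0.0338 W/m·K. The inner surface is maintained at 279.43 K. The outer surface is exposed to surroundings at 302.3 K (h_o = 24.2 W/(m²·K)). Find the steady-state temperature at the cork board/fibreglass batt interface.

T = 294.5 K

Resistance network (inner→outer):
  R'_stainless steel = ln(0.0319/0.0284)/(2πk) = 0.1162/(2π·16.7) = 0.001108 m·K/W
  R'_cork board = ln(0.0733/0.0319)/(2πk) = 0.8320/(2π·0.0452) = 2.929 m·K/W
  R'_fibreglass batt = ln(0.0995/0.0733)/(2πk) = 0.3056/(2π·0.0338) = 1.439 m·K/W
  R'_conv,out = 1/(2πr h) = 1/(2π·0.0995·24.2) = 0.06610 m·K/W
ΣR = 0.001108 + 2.929 + 1.439 + 0.06610 = 4.435 m·K/W
Q' = ΔT/ΣR = (279.43 K − 302.3 K)/4.435 = -5.157 W/m
From the inner boundary to the cork board/fibreglass batt interface, ΣR_partial = 2.930 m·K/W.
T_interface = T_in − Q'·ΣR_partial = 279.43 K − (-5.157)(2.930) = 294.5 K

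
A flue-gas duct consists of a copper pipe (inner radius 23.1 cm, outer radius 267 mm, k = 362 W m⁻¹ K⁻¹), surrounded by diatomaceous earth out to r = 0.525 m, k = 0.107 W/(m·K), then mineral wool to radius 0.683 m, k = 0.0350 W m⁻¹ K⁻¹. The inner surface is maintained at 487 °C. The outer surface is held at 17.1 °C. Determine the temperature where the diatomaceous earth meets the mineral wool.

T = 272 °C

Resistance network (inner→outer):
  R'_copper = ln(0.267/0.231)/(2πk) = 0.1448/(2π·362) = 6.368×10^-5 m·K/W
  R'_diatomaceous earth = ln(0.525/0.267)/(2πk) = 0.6761/(2π·0.107) = 1.006 m·K/W
  R'_mineral wool = ln(0.683/0.525)/(2πk) = 0.2631/(2π·0.0350) = 1.196 m·K/W
ΣR = 6.368×10^-5 + 1.006 + 1.196 = 2.202 m·K/W
Q' = ΔT/ΣR = (487 °C − 17.1 °C)/2.202 = 213.4 W/m
From the inner boundary to the diatomaceous earth/mineral wool interface, ΣR_partial = 1.006 m·K/W.
T_interface = T_in − Q'·ΣR_partial = 487 °C − (213.4)(1.006) = 272 °C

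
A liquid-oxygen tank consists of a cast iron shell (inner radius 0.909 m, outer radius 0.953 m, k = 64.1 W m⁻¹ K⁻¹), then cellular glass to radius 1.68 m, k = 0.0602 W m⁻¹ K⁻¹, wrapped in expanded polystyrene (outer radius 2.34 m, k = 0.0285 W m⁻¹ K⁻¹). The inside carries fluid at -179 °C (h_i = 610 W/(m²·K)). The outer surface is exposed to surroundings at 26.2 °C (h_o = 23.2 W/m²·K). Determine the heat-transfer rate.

Q = 192 W

Resistance network (inner→outer):
  R_conv,in = 1/(4πr²h) = 1/(4π·0.909²·610) = 1.579×10^-4 K/W
  R_cast iron = (1/0.909 − 1/0.953)/(4πk) = 0.05079/(4π·64.1) = 6.306×10^-5 K/W
  R_cellular glass = (1/0.953 − 1/1.68)/(4πk) = 0.4541/(4π·0.0602) = 0.6002 K/W
  R_expanded polystyrene = (1/1.68 − 1/2.34)/(4πk) = 0.1679/(4π·0.0285) = 0.4688 K/W
  R_conv,out = 1/(4πr²h) = 1/(4π·2.34²·23.2) = 6.264×10^-4 K/W
ΣR = 1.579×10^-4 + 6.306×10^-5 + 0.6002 + 0.4688 + 6.264×10^-4 = 1.070 K/W
Q = ΔT/ΣR = (-179 °C − 26.2 °C)/1.070 = -192 W
(Negative Q ⇒ heat flows inward; heat gain = 192 W.)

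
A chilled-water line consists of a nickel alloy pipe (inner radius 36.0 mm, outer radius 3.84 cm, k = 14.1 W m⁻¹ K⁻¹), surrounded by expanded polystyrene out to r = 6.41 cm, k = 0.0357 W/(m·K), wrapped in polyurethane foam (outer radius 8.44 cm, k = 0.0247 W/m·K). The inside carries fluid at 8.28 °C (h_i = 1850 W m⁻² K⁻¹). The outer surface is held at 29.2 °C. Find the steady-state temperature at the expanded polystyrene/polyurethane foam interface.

Resistance network (inner→outer):
  R'_conv,in = 1/(2πr h) = 1/(2π·0.0360·1850) = 0.002390 m·K/W
  R'_nickel alloy = ln(0.0384/0.0360)/(2πk) = 0.06454/(2π·14.1) = 7.285×10^-4 m·K/W
  R'_expanded polystyrene = ln(0.0641/0.0384)/(2πk) = 0.5124/(2π·0.0357) = 2.284 m·K/W
  R'_polyurethane foam = ln(0.0844/0.0641)/(2πk) = 0.2751/(2π·0.0247) = 1.773 m·K/W
ΣR = 0.002390 + 7.285×10^-4 + 2.284 + 1.773 = 4.060 m·K/W
Q' = ΔT/ΣR = (8.28 °C − 29.2 °C)/4.060 = -5.153 W/m
From the inner boundary to the expanded polystyrene/polyurethane foam interface, ΣR_partial = 2.287 m·K/W.
T_interface = T_in − Q'·ΣR_partial = 8.28 °C − (-5.153)(2.287) = 20.1 °C

T = 20.1 °C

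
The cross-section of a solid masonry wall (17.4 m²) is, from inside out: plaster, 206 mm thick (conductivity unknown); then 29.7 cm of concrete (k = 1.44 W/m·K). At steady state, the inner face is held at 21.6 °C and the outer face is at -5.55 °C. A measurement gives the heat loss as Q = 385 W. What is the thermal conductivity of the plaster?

ΣR = ΔT/Q = |21.6 − -5.55|/385 = 0.07052 K/W
Known resistances:
  R_concrete = L/(kA) = 0.297/(1.44·17.4) = 0.01185 K/W
R_plaster = ΣR − ΣR_known = 0.07052 − 0.01185 = 0.05867 K/W
L/(kA) = 0.05867 ⇒ k = 0.206/(0.05867·17.4) = 0.202 W/m·K

k = 0.202 W/m·K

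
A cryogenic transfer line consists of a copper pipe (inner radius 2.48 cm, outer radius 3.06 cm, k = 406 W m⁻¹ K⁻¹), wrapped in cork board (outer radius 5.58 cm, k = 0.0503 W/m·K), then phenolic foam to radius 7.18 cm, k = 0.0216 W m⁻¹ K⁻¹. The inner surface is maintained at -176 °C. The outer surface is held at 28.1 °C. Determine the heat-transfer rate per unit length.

Q' = 54.3 W/m

Resistance network (inner→outer):
  R'_copper = ln(0.0306/0.0248)/(2πk) = 0.2102/(2π·406) = 8.238×10^-5 m·K/W
  R'_cork board = ln(0.0558/0.0306)/(2πk) = 0.6008/(2π·0.0503) = 1.901 m·K/W
  R'_phenolic foam = ln(0.0718/0.0558)/(2πk) = 0.2521/(2π·0.0216) = 1.858 m·K/W
ΣR = 8.238×10^-5 + 1.901 + 1.858 = 3.759 m·K/W
Q' = ΔT/ΣR = (-176 °C − 28.1 °C)/3.759 = -54.3 W/m
(Negative Q' ⇒ heat flows inward; heat gain = 54.3 W/m.)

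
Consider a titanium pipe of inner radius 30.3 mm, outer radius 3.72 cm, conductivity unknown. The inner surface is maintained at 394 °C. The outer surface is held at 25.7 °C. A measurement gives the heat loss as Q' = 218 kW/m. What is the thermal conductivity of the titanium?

ΣR = ΔT/Q' = |394 − 25.7|/2.18×10^5 = 0.001689 m·K/W
ln(r₂/r₁)/(2πk) = 0.001689 ⇒ k = 0.2052/(2π·0.001689) = 19.3 W/m·K

k = 19.3 W/m·K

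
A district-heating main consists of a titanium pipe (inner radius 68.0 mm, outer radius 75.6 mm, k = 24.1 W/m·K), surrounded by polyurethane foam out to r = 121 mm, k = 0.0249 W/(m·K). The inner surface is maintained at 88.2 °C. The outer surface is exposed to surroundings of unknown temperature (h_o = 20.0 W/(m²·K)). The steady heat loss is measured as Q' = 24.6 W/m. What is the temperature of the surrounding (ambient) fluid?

T_out = 12.6 °C

Series resistances:
  R'_titanium = ln(0.0756/0.0680)/(2πk) = 0.1059/(2π·24.1) = 6.997×10^-4 m·K/W
  R'_polyurethane foam = ln(0.121/0.0756)/(2πk) = 0.4703/(2π·0.0249) = 3.006 m·K/W
  R'_conv,out = 1/(2πr h) = 1/(2π·0.121·20.0) = 0.06577 m·K/W
ΣR = 3.073 m·K/W
ΔT = Q'·ΣR = 24.6 × 3.073 = 75.60 K
Heat flows outward, so T_out = T_in − ΔT = 88.2 − 75.60 = 12.6 °C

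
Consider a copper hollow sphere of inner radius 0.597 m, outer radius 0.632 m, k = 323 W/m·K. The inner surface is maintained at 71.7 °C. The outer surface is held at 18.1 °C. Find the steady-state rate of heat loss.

Q = 2.35×10^6 W

Q = 4πk·ΔT/(1/r₁ − 1/r₂) = 4π × 323 × 53.6 / (1/0.597 − 1/0.632) = 2.35×10^6 W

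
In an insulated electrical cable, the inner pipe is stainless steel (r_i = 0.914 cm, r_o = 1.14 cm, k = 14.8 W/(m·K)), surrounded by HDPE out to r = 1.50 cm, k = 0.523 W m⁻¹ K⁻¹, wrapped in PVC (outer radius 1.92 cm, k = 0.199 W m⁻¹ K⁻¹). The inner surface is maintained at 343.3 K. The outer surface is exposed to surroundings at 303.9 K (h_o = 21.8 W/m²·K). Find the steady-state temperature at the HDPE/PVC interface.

T = 338.2 K

Treat each layer as a resistance in series:
  R'_stainless steel = ln(0.0114/0.00914)/(2πk) = 0.2210/(2π·14.8) = 0.002376 m·K/W
  R'_HDPE = ln(0.0150/0.0114)/(2πk) = 0.2744/(2π·0.523) = 0.08351 m·K/W
  R'_PVC = ln(0.0192/0.0150)/(2πk) = 0.2469/(2π·0.199) = 0.1974 m·K/W
  R'_conv,out = 1/(2πr h) = 1/(2π·0.0192·21.8) = 0.3802 m·K/W
ΣR = 0.002376 + 0.08351 + 0.1974 + 0.3802 = 0.6635 m·K/W
Q' = ΔT/ΣR = (343.3 K − 303.9 K)/0.6635 = 59.38 W/m
From the inner boundary to the HDPE/PVC interface, ΣR_partial = 0.08589 m·K/W.
T_interface = T_in − Q'·ΣR_partial = 343.3 K − (59.38)(0.08589) = 338.2 K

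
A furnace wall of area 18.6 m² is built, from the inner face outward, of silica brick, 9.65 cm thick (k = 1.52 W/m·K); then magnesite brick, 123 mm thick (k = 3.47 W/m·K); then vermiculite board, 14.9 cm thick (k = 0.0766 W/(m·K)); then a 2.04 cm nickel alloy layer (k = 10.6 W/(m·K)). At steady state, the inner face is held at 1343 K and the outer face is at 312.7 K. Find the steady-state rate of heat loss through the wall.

Treat each layer as a resistance in series:
  R_silica brick = L/(kA) = 0.0965/(1.52·18.6) = 0.003413 K/W
  R_magnesite brick = L/(kA) = 0.123/(3.47·18.6) = 0.001906 K/W
  R_vermiculite board = L/(kA) = 0.149/(0.0766·18.6) = 0.1046 K/W
  R_nickel alloy = L/(kA) = 0.0204/(10.6·18.6) = 1.035×10^-4 K/W
ΣR = 0.003413 + 0.001906 + 0.1046 + 1.035×10^-4 = 0.1100 K/W
Q = ΔT/ΣR = (1343 K − 312.7 K)/0.1100 = 9370 W

Q = 9370 W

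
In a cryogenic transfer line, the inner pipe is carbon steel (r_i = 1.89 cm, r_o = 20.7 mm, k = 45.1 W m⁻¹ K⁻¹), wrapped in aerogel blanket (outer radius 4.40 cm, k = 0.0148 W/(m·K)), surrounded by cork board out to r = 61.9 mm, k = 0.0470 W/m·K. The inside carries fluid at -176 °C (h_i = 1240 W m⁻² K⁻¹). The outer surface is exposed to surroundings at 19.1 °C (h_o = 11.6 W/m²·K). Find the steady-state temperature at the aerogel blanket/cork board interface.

Treat each layer as a resistance in series:
  R'_conv,in = 1/(2πr h) = 1/(2π·0.0189·1240) = 0.006791 m·K/W
  R'_carbon steel = ln(0.0207/0.0189)/(2πk) = 0.09097/(2π·45.1) = 3.210×10^-4 m·K/W
  R'_aerogel blanket = ln(0.0440/0.0207)/(2πk) = 0.7541/(2π·0.0148) = 8.109 m·K/W
  R'_cork board = ln(0.0619/0.0440)/(2πk) = 0.3413/(2π·0.0470) = 1.156 m·K/W
  R'_conv,out = 1/(2πr h) = 1/(2π·0.0619·11.6) = 0.2217 m·K/W
ΣR = 0.006791 + 3.210×10^-4 + 8.109 + 1.156 + 0.2217 = 9.494 m·K/W
Q' = ΔT/ΣR = (-176 °C − 19.1 °C)/9.494 = -20.55 W/m
From the inner boundary to the aerogel blanket/cork board interface, ΣR_partial = 8.116 m·K/W.
T_interface = T_in − Q'·ΣR_partial = -176 °C − (-20.55)(8.116) = -9.2 °C

T = -9.2 °C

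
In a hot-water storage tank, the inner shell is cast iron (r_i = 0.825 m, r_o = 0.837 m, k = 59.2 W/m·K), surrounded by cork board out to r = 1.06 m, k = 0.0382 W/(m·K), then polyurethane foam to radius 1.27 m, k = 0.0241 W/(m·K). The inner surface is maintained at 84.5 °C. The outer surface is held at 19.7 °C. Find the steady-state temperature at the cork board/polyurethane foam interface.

Resistance network (inner→outer):
  R_cast iron = (1/0.825 − 1/0.837)/(4πk) = 0.01738/(4π·59.2) = 2.336×10^-5 K/W
  R_cork board = (1/0.837 − 1/1.06)/(4πk) = 0.2513/(4π·0.0382) = 0.5236 K/W
  R_polyurethane foam = (1/1.06 − 1/1.27)/(4πk) = 0.1560/(4π·0.0241) = 0.5151 K/W
ΣR = 2.336×10^-5 + 0.5236 + 0.5151 = 1.039 K/W
Q = ΔT/ΣR = (84.5 °C − 19.7 °C)/1.039 = 62.37 W
From the inner boundary to the cork board/polyurethane foam interface, ΣR_partial = 0.5236 K/W.
T_interface = T_in − Q·ΣR_partial = 84.5 °C − (62.37)(0.5236) = 51.8 °C

T = 51.8 °C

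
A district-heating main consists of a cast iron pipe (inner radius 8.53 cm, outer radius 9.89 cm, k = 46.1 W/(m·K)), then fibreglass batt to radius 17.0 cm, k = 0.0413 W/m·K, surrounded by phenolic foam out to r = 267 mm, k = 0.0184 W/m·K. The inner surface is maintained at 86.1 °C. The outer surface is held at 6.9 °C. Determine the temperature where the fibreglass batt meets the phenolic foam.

T = 58.5 °C

Resistance network (inner→outer):
  R'_cast iron = ln(0.0989/0.0853)/(2πk) = 0.1479/(2π·46.1) = 5.107×10^-4 m·K/W
  R'_fibreglass batt = ln(0.170/0.0989)/(2πk) = 0.5417/(2π·0.0413) = 2.087 m·K/W
  R'_phenolic foam = ln(0.267/0.170)/(2πk) = 0.4515/(2π·0.0184) = 3.905 m·K/W
ΣR = 5.107×10^-4 + 2.087 + 3.905 = 5.993 m·K/W
Q' = ΔT/ΣR = (86.1 °C − 6.9 °C)/5.993 = 13.22 W/m
From the inner boundary to the fibreglass batt/phenolic foam interface, ΣR_partial = 2.088 m·K/W.
T_interface = T_in − Q'·ΣR_partial = 86.1 °C − (13.22)(2.088) = 58.5 °C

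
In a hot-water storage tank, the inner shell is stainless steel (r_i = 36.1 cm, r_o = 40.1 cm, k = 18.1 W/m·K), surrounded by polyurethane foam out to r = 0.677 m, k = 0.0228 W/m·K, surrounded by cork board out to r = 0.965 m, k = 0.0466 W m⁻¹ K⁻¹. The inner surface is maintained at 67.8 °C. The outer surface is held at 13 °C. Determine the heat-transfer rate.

Series thermal resistances, inner to outer:
  R_stainless steel = (1/0.361 − 1/0.401)/(4πk) = 0.2763/(4π·18.1) = 0.001215 K/W
  R_polyurethane foam = (1/0.401 − 1/0.677)/(4πk) = 1.017/(4π·0.0228) = 3.548 K/W
  R_cork board = (1/0.677 − 1/0.965)/(4πk) = 0.4408/(4π·0.0466) = 0.7528 K/W
ΣR = 0.001215 + 3.548 + 0.7528 = 4.302 K/W
Q = ΔT/ΣR = (67.8 °C − 13 °C)/4.302 = 12.7 W

Q = 12.7 W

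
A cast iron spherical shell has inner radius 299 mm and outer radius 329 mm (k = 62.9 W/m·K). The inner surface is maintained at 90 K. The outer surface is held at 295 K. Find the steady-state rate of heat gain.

Q = 4πk·ΔT/(1/r₁ − 1/r₂) = 4π × 62.9 × 205 / (1/0.299 − 1/0.329) = 5.31×10^5 W

Q = 5.31×10^5 W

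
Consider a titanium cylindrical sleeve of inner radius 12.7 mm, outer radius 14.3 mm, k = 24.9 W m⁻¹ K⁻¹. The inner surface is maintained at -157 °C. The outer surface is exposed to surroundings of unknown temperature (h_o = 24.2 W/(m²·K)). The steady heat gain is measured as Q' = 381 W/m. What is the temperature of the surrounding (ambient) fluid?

Sum the resistances:
  R'_titanium = ln(0.0143/0.0127)/(2πk) = 0.1187/(2π·24.9) = 7.584×10^-4 m·K/W
  R'_conv,out = 1/(2πr h) = 1/(2π·0.0143·24.2) = 0.4599 m·K/W
ΣR = 0.4607 m·K/W
ΔT = Q'·ΣR = 381 × 0.4607 = 175.5 K
Heat flows inward, so T_out = T_in + ΔT = -157 + 175.5 = 18.5 °C

T_out = 18.5 °C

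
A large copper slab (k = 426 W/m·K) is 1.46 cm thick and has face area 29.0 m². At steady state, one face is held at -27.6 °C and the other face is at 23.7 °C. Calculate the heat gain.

Q = kA·ΔT/L = 426 × 29.0 × |-27.6 °C − 23.7 °C| / 0.0146 = 4.34×10^7 W

Q = 4.34×10^7 W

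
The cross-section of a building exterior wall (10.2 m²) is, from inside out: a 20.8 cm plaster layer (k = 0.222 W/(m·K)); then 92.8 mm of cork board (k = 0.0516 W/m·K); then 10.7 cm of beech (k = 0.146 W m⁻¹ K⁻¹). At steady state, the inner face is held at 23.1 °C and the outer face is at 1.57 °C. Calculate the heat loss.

Resistance network (inner→outer):
  R_plaster = L/(kA) = 0.208/(0.222·10.2) = 0.09186 K/W
  R_cork board = L/(kA) = 0.0928/(0.0516·10.2) = 0.1763 K/W
  R_beech = L/(kA) = 0.107/(0.146·10.2) = 0.07185 K/W
ΣR = 0.09186 + 0.1763 + 0.07185 = 0.3400 K/W
Q = ΔT/ΣR = (23.1 °C − 1.57 °C)/0.3400 = 63.3 W

Q = 63.3 W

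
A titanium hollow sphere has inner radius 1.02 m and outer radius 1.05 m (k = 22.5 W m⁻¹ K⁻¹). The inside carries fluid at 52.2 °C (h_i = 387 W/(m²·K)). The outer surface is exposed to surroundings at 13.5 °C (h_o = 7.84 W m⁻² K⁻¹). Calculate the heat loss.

Q = 4.07 kW

Treat each layer as a resistance in series:
  R_conv,in = 1/(4πr²h) = 1/(4π·1.02²·387) = 1.976×10^-4 K/W
  R_titanium = (1/1.02 − 1/1.05)/(4πk) = 0.02801/(4π·22.5) = 9.907×10^-5 K/W
  R_conv,out = 1/(4πr²h) = 1/(4π·1.05²·7.84) = 0.009207 K/W
ΣR = 1.976×10^-4 + 9.907×10^-5 + 0.009207 = 0.009504 K/W
Q = ΔT/ΣR = (52.2 °C − 13.5 °C)/0.009504 = 4070 W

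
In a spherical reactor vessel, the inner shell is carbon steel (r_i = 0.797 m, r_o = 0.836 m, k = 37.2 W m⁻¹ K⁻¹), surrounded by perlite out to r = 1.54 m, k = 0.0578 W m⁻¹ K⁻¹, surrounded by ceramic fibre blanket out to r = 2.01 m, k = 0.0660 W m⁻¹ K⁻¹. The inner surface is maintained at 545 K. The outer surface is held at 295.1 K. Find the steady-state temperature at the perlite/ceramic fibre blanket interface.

T = 344.0 K

Resistance network (inner→outer):
  R_carbon steel = (1/0.797 − 1/0.836)/(4πk) = 0.05853/(4π·37.2) = 1.252×10^-4 K/W
  R_perlite = (1/0.836 − 1/1.54)/(4πk) = 0.5468/(4π·0.0578) = 0.7528 K/W
  R_ceramic fibre blanket = (1/1.54 − 1/2.01)/(4πk) = 0.1518/(4π·0.0660) = 0.1831 K/W
ΣR = 1.252×10^-4 + 0.7528 + 0.1831 = 0.9360 K/W
Q = ΔT/ΣR = (545 K − 295.1 K)/0.9360 = 267.0 W
From the inner boundary to the perlite/ceramic fibre blanket interface, ΣR_partial = 0.7529 K/W.
T_interface = T_in − Q·ΣR_partial = 545 K − (267.0)(0.7529) = 344.0 K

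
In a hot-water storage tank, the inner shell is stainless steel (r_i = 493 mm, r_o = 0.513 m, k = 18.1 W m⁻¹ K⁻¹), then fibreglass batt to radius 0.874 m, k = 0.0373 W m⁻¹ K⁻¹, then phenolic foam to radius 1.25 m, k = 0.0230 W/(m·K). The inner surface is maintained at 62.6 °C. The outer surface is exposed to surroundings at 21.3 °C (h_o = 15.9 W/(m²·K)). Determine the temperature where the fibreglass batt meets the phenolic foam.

Resistance network (inner→outer):
  R_stainless steel = (1/0.493 − 1/0.513)/(4πk) = 0.07908/(4π·18.1) = 3.477×10^-4 K/W
  R_fibreglass batt = (1/0.513 − 1/0.874)/(4πk) = 0.8052/(4π·0.0373) = 1.718 K/W
  R_phenolic foam = (1/0.874 − 1/1.25)/(4πk) = 0.3442/(4π·0.0230) = 1.191 K/W
  R_conv,out = 1/(4πr²h) = 1/(4π·1.25²·15.9) = 0.003203 K/W
ΣR = 3.477×10^-4 + 1.718 + 1.191 + 0.003203 = 2.913 K/W
Q = ΔT/ΣR = (62.6 °C − 21.3 °C)/2.913 = 14.18 W
From the inner boundary to the fibreglass batt/phenolic foam interface, ΣR_partial = 1.718 K/W.
T_interface = T_in − Q·ΣR_partial = 62.6 °C − (14.18)(1.718) = 38.2 °C

T = 38.2 °C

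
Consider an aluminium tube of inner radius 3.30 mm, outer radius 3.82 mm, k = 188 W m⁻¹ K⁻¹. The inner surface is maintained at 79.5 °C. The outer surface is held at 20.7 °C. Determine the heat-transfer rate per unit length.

Q' = 2πk·ΔT/ln(r₂/r₁) = 2π × 188 × 58.8 / ln(0.00382/0.00330) = 4.75×10^5 W/m

Q' = 4.75×10^5 W/m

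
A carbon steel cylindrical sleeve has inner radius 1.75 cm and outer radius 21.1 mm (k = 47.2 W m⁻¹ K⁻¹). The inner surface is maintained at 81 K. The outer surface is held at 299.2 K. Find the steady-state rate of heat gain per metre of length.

Q' = 2πk·ΔT/ln(r₂/r₁) = 2π × 47.2 × 218.2 / ln(0.0211/0.0175) = 3.46×10^5 W/m

Q' = 346 kW/m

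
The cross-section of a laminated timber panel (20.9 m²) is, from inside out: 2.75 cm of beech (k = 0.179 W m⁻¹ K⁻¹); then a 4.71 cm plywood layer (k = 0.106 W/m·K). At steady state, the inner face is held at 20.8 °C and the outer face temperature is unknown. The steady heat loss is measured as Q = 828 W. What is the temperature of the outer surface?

T_out = -2.89 °C

Series resistances:
  R_beech = L/(kA) = 0.0275/(0.179·20.9) = 0.007351 K/W
  R_plywood = L/(kA) = 0.0471/(0.106·20.9) = 0.02126 K/W
ΣR = 0.02861 K/W
ΔT = Q·ΣR = 828 × 0.02861 = 23.69 K
Heat flows outward, so T_out = T_in − ΔT = 20.8 − 23.69 = -2.89 °C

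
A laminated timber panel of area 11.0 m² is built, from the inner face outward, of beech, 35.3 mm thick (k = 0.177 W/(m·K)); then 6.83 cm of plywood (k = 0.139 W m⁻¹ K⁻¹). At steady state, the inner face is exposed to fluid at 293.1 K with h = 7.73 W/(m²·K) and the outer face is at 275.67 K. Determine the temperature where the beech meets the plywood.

T = 286.1 K

Resistance network (inner→outer):
  R_conv,in = 1/(hA) = 1/(7.73·11.0) = 0.01176 K/W
  R_beech = L/(kA) = 0.0353/(0.177·11.0) = 0.01813 K/W
  R_plywood = L/(kA) = 0.0683/(0.139·11.0) = 0.04467 K/W
ΣR = 0.01176 + 0.01813 + 0.04467 = 0.07456 K/W
Q = ΔT/ΣR = (293.1 K − 275.67 K)/0.07456 = 233.8 W
From the inner boundary to the beech/plywood interface, ΣR_partial = 0.02989 K/W.
T_interface = T_in − Q·ΣR_partial = 293.1 K − (233.8)(0.02989) = 286.1 K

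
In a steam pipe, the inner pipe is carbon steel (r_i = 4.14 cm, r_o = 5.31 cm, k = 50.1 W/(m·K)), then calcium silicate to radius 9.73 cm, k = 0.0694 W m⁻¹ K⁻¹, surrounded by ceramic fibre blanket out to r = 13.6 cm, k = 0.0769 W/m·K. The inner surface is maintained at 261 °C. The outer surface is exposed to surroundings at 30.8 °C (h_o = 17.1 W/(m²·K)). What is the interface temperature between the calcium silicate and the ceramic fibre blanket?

Treat each layer as a resistance in series:
  R'_carbon steel = ln(0.0531/0.0414)/(2πk) = 0.2489/(2π·50.1) = 7.907×10^-4 m·K/W
  R'_calcium silicate = ln(0.0973/0.0531)/(2πk) = 0.6056/(2π·0.0694) = 1.389 m·K/W
  R'_ceramic fibre blanket = ln(0.136/0.0973)/(2πk) = 0.3349/(2π·0.0769) = 0.6930 m·K/W
  R'_conv,out = 1/(2πr h) = 1/(2π·0.136·17.1) = 0.06844 m·K/W
ΣR = 7.907×10^-4 + 1.389 + 0.6930 + 0.06844 = 2.151 m·K/W
Q' = ΔT/ΣR = (261 °C − 30.8 °C)/2.151 = 107.0 W/m
From the inner boundary to the calcium silicate/ceramic fibre blanket interface, ΣR_partial = 1.390 m·K/W.
T_interface = T_in − Q'·ΣR_partial = 261 °C − (107.0)(1.390) = 112 °C

T = 112 °C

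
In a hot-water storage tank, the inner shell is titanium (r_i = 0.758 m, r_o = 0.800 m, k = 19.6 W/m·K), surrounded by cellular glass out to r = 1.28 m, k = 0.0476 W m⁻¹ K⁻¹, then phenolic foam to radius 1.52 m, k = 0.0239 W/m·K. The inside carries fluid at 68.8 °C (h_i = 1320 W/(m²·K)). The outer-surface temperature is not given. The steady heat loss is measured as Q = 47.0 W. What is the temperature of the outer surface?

Sum the resistances:
  R_conv,in = 1/(4πr²h) = 1/(4π·0.758²·1320) = 1.049×10^-4 K/W
  R_titanium = (1/0.758 − 1/0.800)/(4πk) = 0.06926/(4π·19.6) = 2.812×10^-4 K/W
  R_cellular glass = (1/0.800 − 1/1.28)/(4πk) = 0.4688/(4π·0.0476) = 0.7837 K/W
  R_phenolic foam = (1/1.28 − 1/1.52)/(4πk) = 0.1234/(4π·0.0239) = 0.4107 K/W
ΣR = 1.195 K/W
ΔT = Q·ΣR = 47.0 × 1.195 = 56.17 K
Heat flows outward, so T_out = T_in − ΔT = 68.8 − 56.17 = 12.6 °C

T_out = 12.6 °C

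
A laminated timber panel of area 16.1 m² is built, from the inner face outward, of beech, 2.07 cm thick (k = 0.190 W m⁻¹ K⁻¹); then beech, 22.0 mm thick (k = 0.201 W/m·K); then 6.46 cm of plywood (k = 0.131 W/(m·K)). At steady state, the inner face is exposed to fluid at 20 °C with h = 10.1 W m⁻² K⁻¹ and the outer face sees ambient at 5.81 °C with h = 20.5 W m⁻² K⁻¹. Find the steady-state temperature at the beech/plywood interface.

Resistance network (inner→outer):
  R_conv,in = 1/(hA) = 1/(10.1·16.1) = 0.006150 K/W
  R_beech = L/(kA) = 0.0207/(0.190·16.1) = 0.006767 K/W
  R_beech = L/(kA) = 0.0220/(0.201·16.1) = 0.006798 K/W
  R_plywood = L/(kA) = 0.0646/(0.131·16.1) = 0.03063 K/W
  R_conv,out = 1/(hA) = 1/(20.5·16.1) = 0.003030 K/W
ΣR = 0.006150 + 0.006767 + 0.006798 + 0.03063 + 0.003030 = 0.05337 K/W
Q = ΔT/ΣR = (20 °C − 5.81 °C)/0.05337 = 265.9 W
From the inner boundary to the beech/plywood interface, ΣR_partial = 0.01971 K/W.
T_interface = T_in − Q·ΣR_partial = 20 °C − (265.9)(0.01971) = 14.8 °C

T = 14.8 °C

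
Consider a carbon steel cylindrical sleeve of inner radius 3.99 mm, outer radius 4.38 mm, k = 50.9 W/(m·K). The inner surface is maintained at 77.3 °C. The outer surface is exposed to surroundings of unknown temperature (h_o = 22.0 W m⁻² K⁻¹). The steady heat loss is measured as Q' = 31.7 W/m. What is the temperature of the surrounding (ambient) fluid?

Sum the resistances:
  R'_carbon steel = ln(0.00438/0.00399)/(2πk) = 0.09326/(2π·50.9) = 2.916×10^-4 m·K/W
  R'_conv,out = 1/(2πr h) = 1/(2π·0.00438·22.0) = 1.652 m·K/W
ΣR = 1.652 m·K/W
ΔT = Q'·ΣR = 31.7 × 1.652 = 52.37 K
Heat flows outward, so T_out = T_in − ΔT = 77.3 − 52.37 = 24.9 °C

T_out = 24.9 °C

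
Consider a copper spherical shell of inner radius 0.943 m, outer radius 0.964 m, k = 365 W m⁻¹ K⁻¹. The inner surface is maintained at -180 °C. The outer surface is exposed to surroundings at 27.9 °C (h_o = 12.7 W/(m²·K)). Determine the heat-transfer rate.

Series thermal resistances, inner to outer:
  R_copper = (1/0.943 − 1/0.964)/(4πk) = 0.02310/(4π·365) = 5.036×10^-6 K/W
  R_conv,out = 1/(4πr²h) = 1/(4π·0.964²·12.7) = 0.006743 K/W
ΣR = 5.036×10^-6 + 0.006743 = 0.006748 K/W
Q = ΔT/ΣR = (-180 °C − 27.9 °C)/0.006748 = -30800 W
(Negative Q ⇒ heat flows inward; heat gain = 30800 W.)

Q = 30.8 kW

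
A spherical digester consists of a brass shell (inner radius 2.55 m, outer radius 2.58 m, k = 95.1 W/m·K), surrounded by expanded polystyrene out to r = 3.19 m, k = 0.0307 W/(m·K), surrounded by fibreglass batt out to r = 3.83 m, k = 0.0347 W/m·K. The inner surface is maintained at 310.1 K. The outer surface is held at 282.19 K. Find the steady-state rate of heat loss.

Q = 89.4 W

Treat each layer as a resistance in series:
  R_brass = (1/2.55 − 1/2.58)/(4πk) = 0.004560/(4π·95.1) = 3.816×10^-6 K/W
  R_expanded polystyrene = (1/2.58 − 1/3.19)/(4πk) = 0.07412/(4π·0.0307) = 0.1921 K/W
  R_fibreglass batt = (1/3.19 − 1/3.83)/(4πk) = 0.05238/(4π·0.0347) = 0.1201 K/W
ΣR = 3.816×10^-6 + 0.1921 + 0.1201 = 0.3122 K/W
Q = ΔT/ΣR = (310.1 K − 282.19 K)/0.3122 = 89.4 W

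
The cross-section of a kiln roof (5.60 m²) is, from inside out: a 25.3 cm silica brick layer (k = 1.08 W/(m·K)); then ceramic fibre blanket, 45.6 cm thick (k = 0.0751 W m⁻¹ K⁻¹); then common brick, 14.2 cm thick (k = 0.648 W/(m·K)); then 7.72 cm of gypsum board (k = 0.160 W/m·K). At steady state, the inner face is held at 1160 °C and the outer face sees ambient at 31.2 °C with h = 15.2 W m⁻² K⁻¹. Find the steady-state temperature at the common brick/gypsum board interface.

Series thermal resistances, inner to outer:
  R_silica brick = L/(kA) = 0.253/(1.08·5.60) = 0.04183 K/W
  R_ceramic fibre blanket = L/(kA) = 0.456/(0.0751·5.60) = 1.084 K/W
  R_common brick = L/(kA) = 0.142/(0.648·5.60) = 0.03913 K/W
  R_gypsum board = L/(kA) = 0.0772/(0.160·5.60) = 0.08616 K/W
  R_conv,out = 1/(hA) = 1/(15.2·5.60) = 0.01175 K/W
ΣR = 0.04183 + 1.084 + 0.03913 + 0.08616 + 0.01175 = 1.263 K/W
Q = ΔT/ΣR = (1160 °C − 31.2 °C)/1.263 = 893.7 W
From the inner boundary to the common brick/gypsum board interface, ΣR_partial = 1.165 K/W.
T_interface = T_in − Q·ΣR_partial = 1160 °C − (893.7)(1.165) = 119 °C

T = 119 °C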